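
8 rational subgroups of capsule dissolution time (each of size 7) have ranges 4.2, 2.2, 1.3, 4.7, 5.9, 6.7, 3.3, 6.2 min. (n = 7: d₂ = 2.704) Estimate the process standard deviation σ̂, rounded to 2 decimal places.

1.59

R̄ = (4.2 + 2.2 + 1.3 + 4.7 + 5.9 + 6.7 + 3.3 + 6.2) / 8 = 4.3125
σ̂ = R̄ / d₂ = 4.3125 / 2.704 = 1.5949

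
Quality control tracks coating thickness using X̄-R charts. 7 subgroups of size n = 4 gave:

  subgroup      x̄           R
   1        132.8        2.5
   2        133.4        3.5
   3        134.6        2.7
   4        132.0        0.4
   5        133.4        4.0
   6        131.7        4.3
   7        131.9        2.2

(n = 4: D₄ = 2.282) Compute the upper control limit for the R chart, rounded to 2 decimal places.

R̄ = (2.5 + 3.5 + 2.7 + 0.4 + 4.0 + 4.3 + 2.2) / 7 = 19.6000 / 7 = 2.8000
UCL_R = D₄·R̄ = 2.282 × 2.8000 = 6.3896

6.39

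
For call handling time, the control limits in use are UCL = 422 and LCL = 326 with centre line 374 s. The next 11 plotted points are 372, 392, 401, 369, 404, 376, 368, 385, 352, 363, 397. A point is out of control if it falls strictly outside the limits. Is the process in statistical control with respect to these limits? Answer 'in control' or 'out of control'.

All 11 points lie within [326, 422].

in control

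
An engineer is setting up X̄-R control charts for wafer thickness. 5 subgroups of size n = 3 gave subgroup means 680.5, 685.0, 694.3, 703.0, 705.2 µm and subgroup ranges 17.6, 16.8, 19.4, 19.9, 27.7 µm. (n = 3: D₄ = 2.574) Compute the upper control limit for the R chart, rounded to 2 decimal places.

52.20

R̄ = (17.6 + 16.8 + 19.4 + 19.9 + 27.7) / 5 = 101.4000 / 5 = 20.2800
UCL_R = D₄·R̄ = 2.574 × 20.2800 = 52.2007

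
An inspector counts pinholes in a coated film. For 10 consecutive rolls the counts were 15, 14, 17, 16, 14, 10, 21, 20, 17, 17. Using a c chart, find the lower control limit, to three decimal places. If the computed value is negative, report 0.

4.063

c̄ = (15 + 14 + 17 + 16 + 14 + 10 + 21 + 20 + 17 + 17) / 10 = 161 / 10 = 16.1000
LCL = c̄ − 3√c̄ = 16.1000 − 3 × 4.0125 = 4.0626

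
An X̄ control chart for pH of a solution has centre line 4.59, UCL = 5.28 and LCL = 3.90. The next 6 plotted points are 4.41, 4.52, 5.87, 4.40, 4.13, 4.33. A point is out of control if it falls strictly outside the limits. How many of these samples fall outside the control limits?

1

Compare each point to [3.90, 5.28]: sample 3 = 5.87 > UCL.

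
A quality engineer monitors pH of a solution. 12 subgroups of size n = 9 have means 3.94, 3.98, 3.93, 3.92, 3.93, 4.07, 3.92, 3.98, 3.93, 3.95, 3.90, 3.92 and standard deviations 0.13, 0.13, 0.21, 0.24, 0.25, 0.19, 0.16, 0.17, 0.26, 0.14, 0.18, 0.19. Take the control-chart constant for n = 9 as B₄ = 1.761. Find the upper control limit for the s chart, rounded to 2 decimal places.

s̄ = (0.13 + 0.13 + 0.21 + 0.24 + 0.25 + 0.19 + 0.16 + 0.17 + 0.26 + 0.14 + 0.18 + 0.19) / 12 = 0.1875
UCL_s = B₄·s̄ = 1.761 × 0.1875 = 0.3302

0.33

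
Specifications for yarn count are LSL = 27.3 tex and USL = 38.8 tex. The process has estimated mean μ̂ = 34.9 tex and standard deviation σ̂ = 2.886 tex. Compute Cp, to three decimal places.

Cp = (USL − LSL) / (6σ̂) = (38.8 − 27.3) / (6 × 2.886) = 11.5000 / 17.3160 = 0.6641

0.664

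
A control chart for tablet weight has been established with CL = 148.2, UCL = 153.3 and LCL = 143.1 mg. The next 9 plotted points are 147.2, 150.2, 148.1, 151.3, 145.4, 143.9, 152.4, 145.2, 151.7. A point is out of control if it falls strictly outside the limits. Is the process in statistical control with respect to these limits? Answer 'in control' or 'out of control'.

All 9 points lie within [143.1, 153.3].

in control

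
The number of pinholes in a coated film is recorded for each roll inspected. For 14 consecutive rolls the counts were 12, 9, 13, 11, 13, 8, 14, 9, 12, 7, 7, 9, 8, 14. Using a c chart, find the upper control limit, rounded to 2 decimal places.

c̄ = (12 + 9 + 13 + 11 + 13 + 8 + 14 + 9 + 12 + 7 + 7 + 9 + 8 + 14) / 14 = 146 / 14 = 10.4286
UCL = c̄ + 3√c̄ = 10.4286 + 3 × √10.4286 = 10.4286 + 3 × 3.2293 = 20.1166

20.12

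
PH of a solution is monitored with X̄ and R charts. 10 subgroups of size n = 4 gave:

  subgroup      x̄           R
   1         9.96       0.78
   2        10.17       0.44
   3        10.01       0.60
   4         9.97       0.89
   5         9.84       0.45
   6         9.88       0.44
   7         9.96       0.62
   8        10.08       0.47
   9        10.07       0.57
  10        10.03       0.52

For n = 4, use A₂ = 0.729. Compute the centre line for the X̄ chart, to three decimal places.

X̄̄ = (9.96 + 10.17 + 10.01 + 9.97 + 9.84 + 9.88 + 9.96 + 10.08 + 10.07 + 10.03) / 10 = 99.9700 / 10 = 9.9970
CL = X̄̄ = 9.9970

9.997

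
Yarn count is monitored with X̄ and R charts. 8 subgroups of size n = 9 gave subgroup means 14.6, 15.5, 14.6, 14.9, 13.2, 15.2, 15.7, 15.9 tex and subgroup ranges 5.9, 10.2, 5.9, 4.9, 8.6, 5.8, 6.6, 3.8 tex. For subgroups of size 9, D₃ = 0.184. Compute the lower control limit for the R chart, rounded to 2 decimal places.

R̄ = (5.9 + 10.2 + 5.9 + 4.9 + 8.6 + 5.8 + 6.6 + 3.8) / 8 = 51.7000 / 8 = 6.4625
LCL_R = D₃·R̄ = 0.184 × 6.4625 = 1.1891

1.19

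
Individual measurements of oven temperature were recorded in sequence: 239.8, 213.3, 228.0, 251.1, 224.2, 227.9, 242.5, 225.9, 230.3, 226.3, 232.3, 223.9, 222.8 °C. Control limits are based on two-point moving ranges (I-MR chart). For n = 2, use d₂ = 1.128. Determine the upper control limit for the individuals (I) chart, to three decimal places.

263.114

X̄ = (239.8 + 213.3 + 228.0 + 251.1 + 224.2 + 227.9 + 242.5 + 225.9 + 230.3 + 226.3 + 232.3 + 223.9 + 222.8) / 13 = 229.8692
Moving ranges: 26.5, 14.7, 23.1, 26.9, 3.7, 14.6, 16.6, 4.4, 4.0, 6.0, 8.4, 1.1; M̄R̄ = 150.0000 / 12 = 12.5000
UCL = X̄ + 3·M̄R̄/d₂ = 229.8692 + 3 × 12.5000 / 1.128 = 263.1139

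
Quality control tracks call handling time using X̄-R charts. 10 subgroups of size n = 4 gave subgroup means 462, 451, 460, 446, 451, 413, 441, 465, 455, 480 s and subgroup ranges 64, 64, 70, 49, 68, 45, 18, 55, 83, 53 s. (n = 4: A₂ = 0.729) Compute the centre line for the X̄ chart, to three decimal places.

452.400

X̄̄ = (462 + 451 + 460 + 446 + 451 + 413 + 441 + 465 + 455 + 480) / 10 = 4524.0000 / 10 = 452.4000
CL = X̄̄ = 452.4000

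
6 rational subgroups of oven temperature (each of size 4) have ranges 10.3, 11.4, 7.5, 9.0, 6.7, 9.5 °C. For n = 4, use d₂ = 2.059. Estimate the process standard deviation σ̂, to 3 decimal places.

4.403

R̄ = (10.3 + 11.4 + 7.5 + 9.0 + 6.7 + 9.5) / 6 = 9.0667
σ̂ = R̄ / d₂ = 9.0667 / 2.059 = 4.4034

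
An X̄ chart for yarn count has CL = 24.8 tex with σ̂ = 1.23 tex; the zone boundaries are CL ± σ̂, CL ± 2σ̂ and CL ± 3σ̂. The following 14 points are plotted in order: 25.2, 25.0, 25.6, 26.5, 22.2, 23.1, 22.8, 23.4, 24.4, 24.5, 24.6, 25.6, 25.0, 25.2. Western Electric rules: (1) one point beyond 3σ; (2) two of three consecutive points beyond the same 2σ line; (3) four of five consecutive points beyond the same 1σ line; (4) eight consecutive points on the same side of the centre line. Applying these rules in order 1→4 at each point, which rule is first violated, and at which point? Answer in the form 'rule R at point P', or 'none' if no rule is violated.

rule 3 at point 8

Zone of each point (C = within 1σ̂, B = 1σ̂–2σ̂, A = 2σ̂–3σ̂, * = beyond 3σ̂; sign = side of CL): 1:+C, 2:+C, 3:+C, 4:+B, 5:-A, 6:-B, 7:-B, 8:-B, 9:-C, 10:-C, 11:-C, 12:+C, 13:+C, 14:+C
Rule 3 (four of five consecutive points beyond the same 1σ limit) is satisfied at point 8.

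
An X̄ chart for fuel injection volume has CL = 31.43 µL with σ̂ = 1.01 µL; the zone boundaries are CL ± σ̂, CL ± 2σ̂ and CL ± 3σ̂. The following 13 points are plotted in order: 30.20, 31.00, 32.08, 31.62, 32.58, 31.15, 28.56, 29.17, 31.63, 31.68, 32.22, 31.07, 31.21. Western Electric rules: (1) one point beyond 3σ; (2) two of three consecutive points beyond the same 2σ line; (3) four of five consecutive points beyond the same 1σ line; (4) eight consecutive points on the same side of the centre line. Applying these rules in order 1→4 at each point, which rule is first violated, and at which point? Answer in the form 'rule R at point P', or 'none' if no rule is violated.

rule 2 at point 8

Zone of each point (C = within 1σ̂, B = 1σ̂–2σ̂, A = 2σ̂–3σ̂, * = beyond 3σ̂; sign = side of CL): 1:-B, 2:-C, 3:+C, 4:+C, 5:+B, 6:-C, 7:-A, 8:-A, 9:+C, 10:+C, 11:+C, 12:-C, 13:-C
Rule 2 (two of three consecutive points beyond the same 2σ limit) is satisfied at point 8.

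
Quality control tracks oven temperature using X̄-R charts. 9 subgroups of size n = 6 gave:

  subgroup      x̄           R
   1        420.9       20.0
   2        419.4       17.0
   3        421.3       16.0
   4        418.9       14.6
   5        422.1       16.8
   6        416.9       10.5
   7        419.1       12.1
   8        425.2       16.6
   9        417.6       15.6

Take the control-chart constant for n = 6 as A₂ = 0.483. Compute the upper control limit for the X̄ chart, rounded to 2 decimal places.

427.63

X̄̄ = (420.9 + 419.4 + 421.3 + 418.9 + 422.1 + 416.9 + 419.1 + 425.2 + 417.6) / 9 = 3781.4000 / 9 = 420.1556
R̄ = (20.0 + 17.0 + 16.0 + 14.6 + 16.8 + 10.5 + 12.1 + 16.6 + 15.6) / 9 = 139.2000 / 9 = 15.4667
UCL = X̄̄ + A₂·R̄ = 420.1556 + 0.483 × 15.4667 = 427.6260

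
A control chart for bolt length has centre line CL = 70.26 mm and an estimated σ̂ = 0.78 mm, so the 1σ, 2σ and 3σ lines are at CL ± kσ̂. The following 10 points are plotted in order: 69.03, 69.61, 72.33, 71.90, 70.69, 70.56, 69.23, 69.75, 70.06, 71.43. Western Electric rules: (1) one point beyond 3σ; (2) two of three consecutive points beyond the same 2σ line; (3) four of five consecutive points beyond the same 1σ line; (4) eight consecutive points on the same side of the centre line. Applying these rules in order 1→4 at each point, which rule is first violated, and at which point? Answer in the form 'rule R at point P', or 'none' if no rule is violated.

rule 2 at point 4

Zone of each point (C = within 1σ̂, B = 1σ̂–2σ̂, A = 2σ̂–3σ̂, * = beyond 3σ̂; sign = side of CL): 1:-B, 2:-C, 3:+A, 4:+A, 5:+C, 6:+C, 7:-B, 8:-C, 9:-C, 10:+B
Rule 2 (two of three consecutive points beyond the same 2σ limit) is satisfied at point 4.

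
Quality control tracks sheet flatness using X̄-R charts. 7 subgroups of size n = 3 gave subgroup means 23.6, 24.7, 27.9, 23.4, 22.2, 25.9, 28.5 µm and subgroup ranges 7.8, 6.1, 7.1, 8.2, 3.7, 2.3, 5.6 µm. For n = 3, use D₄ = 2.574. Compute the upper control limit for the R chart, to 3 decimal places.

R̄ = (7.8 + 6.1 + 7.1 + 8.2 + 3.7 + 2.3 + 5.6) / 7 = 40.8000 / 7 = 5.8286
UCL_R = D₄·R̄ = 2.574 × 5.8286 = 15.0027

15.003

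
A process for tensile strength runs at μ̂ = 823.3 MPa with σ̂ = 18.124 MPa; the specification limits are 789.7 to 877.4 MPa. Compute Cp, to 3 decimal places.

Cp = (USL − LSL) / (6σ̂) = (877.4 − 789.7) / (6 × 18.124) = 87.7000 / 108.7440 = 0.8065

0.806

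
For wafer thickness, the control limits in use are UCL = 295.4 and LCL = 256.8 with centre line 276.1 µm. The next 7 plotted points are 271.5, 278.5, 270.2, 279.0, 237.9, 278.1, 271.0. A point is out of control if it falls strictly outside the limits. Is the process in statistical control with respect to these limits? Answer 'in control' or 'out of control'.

out of control

Compare each point to [256.8, 295.4]: sample 5 = 237.9 < LCL.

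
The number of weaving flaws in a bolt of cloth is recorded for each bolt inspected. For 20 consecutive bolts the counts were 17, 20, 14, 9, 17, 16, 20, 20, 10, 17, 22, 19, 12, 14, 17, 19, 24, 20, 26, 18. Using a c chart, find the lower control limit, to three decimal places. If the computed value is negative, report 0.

c̄ = (17 + 20 + 14 + 9 + 17 + 16 + 20 + 20 + 10 + 17 + 22 + 19 + 12 + 14 + 17 + 19 + 24 + 20 + 26 + 18) / 20 = 351 / 20 = 17.5500
LCL = c̄ − 3√c̄ = 17.5500 − 3 × 4.1893 = 4.9822

4.982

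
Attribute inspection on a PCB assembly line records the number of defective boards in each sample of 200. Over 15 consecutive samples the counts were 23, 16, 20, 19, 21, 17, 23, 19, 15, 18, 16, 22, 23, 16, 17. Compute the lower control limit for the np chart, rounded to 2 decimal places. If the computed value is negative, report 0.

6.56

p̄ = Σdᵢ / (k·n) = 285 / (15 × 200) = 0.09500
LCL = np̄ − 3·√(np̄(1−p̄)) = 19.0000 − 3 × 4.1467 = 6.5599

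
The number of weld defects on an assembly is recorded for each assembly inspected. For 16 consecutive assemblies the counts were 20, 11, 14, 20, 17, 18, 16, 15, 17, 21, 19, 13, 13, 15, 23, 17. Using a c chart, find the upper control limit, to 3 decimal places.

29.113

c̄ = (20 + 11 + 14 + 20 + 17 + 18 + 16 + 15 + 17 + 21 + 19 + 13 + 13 + 15 + 23 + 17) / 16 = 269 / 16 = 16.8125
UCL = c̄ + 3√c̄ = 16.8125 + 3 × √16.8125 = 16.8125 + 3 × 4.1003 = 29.1134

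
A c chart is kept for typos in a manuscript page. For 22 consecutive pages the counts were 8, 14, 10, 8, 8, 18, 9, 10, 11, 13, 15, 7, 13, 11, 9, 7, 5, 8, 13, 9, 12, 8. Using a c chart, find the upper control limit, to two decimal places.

c̄ = (8 + 14 + 10 + 8 + 8 + 18 + 9 + 10 + 11 + 13 + 15 + 7 + 13 + 11 + 9 + 7 + 5 + 8 + 13 + 9 + 12 + 8) / 22 = 226 / 22 = 10.2727
UCL = c̄ + 3√c̄ = 10.2727 + 3 × √10.2727 = 10.2727 + 3 × 3.2051 = 19.8881

19.89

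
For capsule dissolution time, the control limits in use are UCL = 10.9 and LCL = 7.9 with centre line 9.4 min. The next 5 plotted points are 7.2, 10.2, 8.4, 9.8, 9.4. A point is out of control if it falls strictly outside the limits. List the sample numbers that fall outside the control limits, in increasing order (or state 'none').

1

Compare each point to [7.9, 10.9]: sample 1 = 7.2 < LCL.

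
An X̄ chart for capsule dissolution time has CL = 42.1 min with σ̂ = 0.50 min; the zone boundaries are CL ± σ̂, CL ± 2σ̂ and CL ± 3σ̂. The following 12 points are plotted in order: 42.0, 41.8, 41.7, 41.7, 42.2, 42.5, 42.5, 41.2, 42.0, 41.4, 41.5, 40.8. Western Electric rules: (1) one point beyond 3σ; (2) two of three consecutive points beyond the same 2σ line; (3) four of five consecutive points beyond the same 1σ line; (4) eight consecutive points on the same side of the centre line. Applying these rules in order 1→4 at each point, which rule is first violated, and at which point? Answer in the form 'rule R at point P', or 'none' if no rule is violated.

rule 3 at point 12

Zone of each point (C = within 1σ̂, B = 1σ̂–2σ̂, A = 2σ̂–3σ̂, * = beyond 3σ̂; sign = side of CL): 1:-C, 2:-C, 3:-C, 4:-C, 5:+C, 6:+C, 7:+C, 8:-B, 9:-C, 10:-B, 11:-B, 12:-A
Rule 3 (four of five consecutive points beyond the same 1σ limit) is satisfied at point 12.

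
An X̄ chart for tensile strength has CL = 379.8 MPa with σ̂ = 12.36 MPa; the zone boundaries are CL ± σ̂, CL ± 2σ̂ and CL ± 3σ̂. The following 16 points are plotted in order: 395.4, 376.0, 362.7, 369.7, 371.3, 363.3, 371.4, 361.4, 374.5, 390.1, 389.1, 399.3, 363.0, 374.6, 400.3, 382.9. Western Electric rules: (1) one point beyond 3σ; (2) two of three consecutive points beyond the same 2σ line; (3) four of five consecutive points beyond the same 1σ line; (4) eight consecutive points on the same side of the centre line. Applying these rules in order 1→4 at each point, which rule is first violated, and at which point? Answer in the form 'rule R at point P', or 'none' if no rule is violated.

rule 4 at point 9

Zone of each point (C = within 1σ̂, B = 1σ̂–2σ̂, A = 2σ̂–3σ̂, * = beyond 3σ̂; sign = side of CL): 1:+B, 2:-C, 3:-B, 4:-C, 5:-C, 6:-B, 7:-C, 8:-B, 9:-C, 10:+C, 11:+C, 12:+B, 13:-B, 14:-C, 15:+B, 16:+C
Rule 4 (eight consecutive points on the same side of the centre line) is satisfied at point 9.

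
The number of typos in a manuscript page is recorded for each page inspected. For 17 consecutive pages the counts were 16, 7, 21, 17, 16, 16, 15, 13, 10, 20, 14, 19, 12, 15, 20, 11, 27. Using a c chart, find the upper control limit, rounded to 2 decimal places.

27.76

c̄ = (16 + 7 + 21 + 17 + 16 + 16 + 15 + 13 + 10 + 20 + 14 + 19 + 12 + 15 + 20 + 11 + 27) / 17 = 269 / 17 = 15.8235
UCL = c̄ + 3√c̄ = 15.8235 + 3 × √15.8235 = 15.8235 + 3 × 3.9779 = 27.7572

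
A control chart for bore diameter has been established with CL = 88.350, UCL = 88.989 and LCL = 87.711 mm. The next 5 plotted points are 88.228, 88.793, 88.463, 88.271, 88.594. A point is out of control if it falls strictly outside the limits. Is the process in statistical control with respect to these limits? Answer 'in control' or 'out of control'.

in control

All 5 points lie within [87.711, 88.989].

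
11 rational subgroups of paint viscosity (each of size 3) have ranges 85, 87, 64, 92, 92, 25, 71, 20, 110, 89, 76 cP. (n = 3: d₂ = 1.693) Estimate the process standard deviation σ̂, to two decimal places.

R̄ = (85 + 87 + 64 + 92 + 92 + 25 + 71 + 20 + 110 + 89 + 76) / 11 = 73.7273
σ̂ = R̄ / d₂ = 73.7273 / 1.693 = 43.5483

43.55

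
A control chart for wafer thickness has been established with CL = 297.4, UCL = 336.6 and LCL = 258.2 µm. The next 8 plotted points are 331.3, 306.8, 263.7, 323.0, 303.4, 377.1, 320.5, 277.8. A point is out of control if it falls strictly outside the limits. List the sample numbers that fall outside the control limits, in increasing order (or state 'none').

Compare each point to [258.2, 336.6]: sample 6 = 377.1 > UCL.

6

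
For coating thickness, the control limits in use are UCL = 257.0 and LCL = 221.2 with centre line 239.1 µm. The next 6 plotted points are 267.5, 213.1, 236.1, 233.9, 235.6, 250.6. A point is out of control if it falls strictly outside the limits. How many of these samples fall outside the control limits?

2

Compare each point to [221.2, 257.0]: sample 1 = 267.5 > UCL; sample 2 = 213.1 < LCL.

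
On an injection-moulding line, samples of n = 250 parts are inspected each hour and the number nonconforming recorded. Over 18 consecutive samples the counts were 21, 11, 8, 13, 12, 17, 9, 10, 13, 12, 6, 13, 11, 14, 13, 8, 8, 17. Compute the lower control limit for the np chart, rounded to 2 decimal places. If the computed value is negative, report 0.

p̄ = Σdᵢ / (k·n) = 216 / (18 × 250) = 0.04800
LCL = np̄ − 3·√(np̄(1−p̄)) = 12.0000 − 3 × 3.3799 = 1.8602

1.86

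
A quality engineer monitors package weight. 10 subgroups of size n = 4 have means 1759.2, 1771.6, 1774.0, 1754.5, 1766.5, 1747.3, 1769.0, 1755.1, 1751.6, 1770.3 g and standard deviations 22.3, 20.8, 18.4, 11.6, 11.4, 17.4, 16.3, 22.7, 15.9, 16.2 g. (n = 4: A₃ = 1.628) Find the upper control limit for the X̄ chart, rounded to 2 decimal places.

1790.07

X̄̄ = (1759.2 + 1771.6 + 1774.0 + 1754.5 + 1766.5 + 1747.3 + 1769.0 + 1755.1 + 1751.6 + 1770.3) / 10 = 1761.9100
s̄ = (22.3 + 20.8 + 18.4 + 11.6 + 11.4 + 17.4 + 16.3 + 22.7 + 15.9 + 16.2) / 10 = 17.3000
UCL = X̄̄ + A₃·s̄ = 1761.9100 + 1.628 × 17.3000 = 1790.0744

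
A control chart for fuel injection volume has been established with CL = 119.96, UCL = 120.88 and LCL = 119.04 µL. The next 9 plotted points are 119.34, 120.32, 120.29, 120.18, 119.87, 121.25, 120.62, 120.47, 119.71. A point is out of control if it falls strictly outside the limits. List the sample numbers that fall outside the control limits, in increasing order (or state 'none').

6

Compare each point to [119.04, 120.88]: sample 6 = 121.25 > UCL.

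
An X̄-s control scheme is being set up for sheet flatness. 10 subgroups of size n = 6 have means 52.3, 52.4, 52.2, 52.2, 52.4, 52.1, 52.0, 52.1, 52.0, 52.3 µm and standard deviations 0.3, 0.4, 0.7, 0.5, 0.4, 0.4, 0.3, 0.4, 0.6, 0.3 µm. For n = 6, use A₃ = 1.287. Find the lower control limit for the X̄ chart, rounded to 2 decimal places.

51.65

X̄̄ = (52.3 + 52.4 + 52.2 + 52.2 + 52.4 + 52.1 + 52.0 + 52.1 + 52.0 + 52.3) / 10 = 52.2000
s̄ = (0.3 + 0.4 + 0.7 + 0.5 + 0.4 + 0.4 + 0.3 + 0.4 + 0.6 + 0.3) / 10 = 0.4300
LCL = X̄̄ − A₃·s̄ = 52.2000 − 1.287 × 0.4300 = 51.6466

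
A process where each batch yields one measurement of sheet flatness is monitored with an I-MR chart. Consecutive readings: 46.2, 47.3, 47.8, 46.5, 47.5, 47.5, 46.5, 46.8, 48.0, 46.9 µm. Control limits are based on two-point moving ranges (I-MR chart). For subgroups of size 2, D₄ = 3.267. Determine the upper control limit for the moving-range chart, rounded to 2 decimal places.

2.72

Moving ranges: 1.1, 0.5, 1.3, 1.0, 0.0, 1.0, 0.3, 1.2, 1.1; M̄R̄ = 7.5000 / 9 = 0.8333
UCL_MR = D₄·M̄R̄ = 3.267 × 0.8333 = 2.7225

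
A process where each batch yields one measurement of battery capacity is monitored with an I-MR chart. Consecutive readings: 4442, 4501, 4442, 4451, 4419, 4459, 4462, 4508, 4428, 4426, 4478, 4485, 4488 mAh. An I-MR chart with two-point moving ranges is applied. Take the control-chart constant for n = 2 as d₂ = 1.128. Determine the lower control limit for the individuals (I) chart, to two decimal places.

X̄ = (4442 + 4501 + 4442 + 4451 + 4419 + 4459 + 4462 + 4508 + 4428 + 4426 + 4478 + 4485 + 4488) / 13 = 4460.6923
Moving ranges: 59, 59, 9, 32, 40, 3, 46, 80, 2, 52, 7, 3; M̄R̄ = 392.0000 / 12 = 32.6667
LCL = X̄ − 3·M̄R̄/d₂ = 4460.6923 − 3 × 32.6667 / 1.128 = 4373.8129

4373.81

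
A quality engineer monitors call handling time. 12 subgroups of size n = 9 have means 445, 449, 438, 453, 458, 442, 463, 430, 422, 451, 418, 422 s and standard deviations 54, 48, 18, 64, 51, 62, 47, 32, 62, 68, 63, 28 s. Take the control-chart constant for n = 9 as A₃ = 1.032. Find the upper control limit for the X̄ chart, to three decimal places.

492.259

X̄̄ = (445 + 449 + 438 + 453 + 458 + 442 + 463 + 430 + 422 + 451 + 418 + 422) / 12 = 440.9167
s̄ = (54 + 48 + 18 + 64 + 51 + 62 + 47 + 32 + 62 + 68 + 63 + 28) / 12 = 49.7500
UCL = X̄̄ + A₃·s̄ = 440.9167 + 1.032 × 49.7500 = 492.2587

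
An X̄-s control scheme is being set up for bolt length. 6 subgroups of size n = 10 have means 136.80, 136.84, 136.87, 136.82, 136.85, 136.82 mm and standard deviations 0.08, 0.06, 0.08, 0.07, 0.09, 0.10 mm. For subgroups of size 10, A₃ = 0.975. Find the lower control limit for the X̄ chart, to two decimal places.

136.76

X̄̄ = (136.80 + 136.84 + 136.87 + 136.82 + 136.85 + 136.82) / 6 = 136.8333
s̄ = (0.08 + 0.06 + 0.08 + 0.07 + 0.09 + 0.10) / 6 = 0.0800
LCL = X̄̄ − A₃·s̄ = 136.8333 − 0.975 × 0.0800 = 136.7553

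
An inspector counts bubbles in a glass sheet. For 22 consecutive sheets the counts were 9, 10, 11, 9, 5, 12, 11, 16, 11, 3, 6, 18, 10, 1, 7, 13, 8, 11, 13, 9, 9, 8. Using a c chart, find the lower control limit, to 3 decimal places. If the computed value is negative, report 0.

0.277

c̄ = (9 + 10 + 11 + 9 + 5 + 12 + 11 + 16 + 11 + 3 + 6 + 18 + 10 + 1 + 7 + 13 + 8 + 11 + 13 + 9 + 9 + 8) / 22 = 210 / 22 = 9.5455
LCL = c̄ − 3√c̄ = 9.5455 − 3 × 3.0896 = 0.2767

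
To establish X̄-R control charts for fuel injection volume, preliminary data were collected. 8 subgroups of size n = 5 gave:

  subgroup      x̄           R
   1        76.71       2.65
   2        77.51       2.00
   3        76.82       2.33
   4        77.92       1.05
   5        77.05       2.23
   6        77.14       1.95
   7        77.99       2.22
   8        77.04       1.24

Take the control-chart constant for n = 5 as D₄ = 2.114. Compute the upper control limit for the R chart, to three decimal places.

R̄ = (2.65 + 2.00 + 2.33 + 1.05 + 2.23 + 1.95 + 2.22 + 1.24) / 8 = 15.6700 / 8 = 1.9587
UCL_R = D₄·R̄ = 2.114 × 1.9587 = 4.1408

4.141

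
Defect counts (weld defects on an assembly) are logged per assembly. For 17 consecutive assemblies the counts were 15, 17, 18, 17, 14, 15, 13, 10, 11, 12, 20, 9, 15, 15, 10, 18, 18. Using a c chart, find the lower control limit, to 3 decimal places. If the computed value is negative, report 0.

3.094

c̄ = (15 + 17 + 18 + 17 + 14 + 15 + 13 + 10 + 11 + 12 + 20 + 9 + 15 + 15 + 10 + 18 + 18) / 17 = 247 / 17 = 14.5294
LCL = c̄ − 3√c̄ = 14.5294 − 3 × 3.8117 = 3.0942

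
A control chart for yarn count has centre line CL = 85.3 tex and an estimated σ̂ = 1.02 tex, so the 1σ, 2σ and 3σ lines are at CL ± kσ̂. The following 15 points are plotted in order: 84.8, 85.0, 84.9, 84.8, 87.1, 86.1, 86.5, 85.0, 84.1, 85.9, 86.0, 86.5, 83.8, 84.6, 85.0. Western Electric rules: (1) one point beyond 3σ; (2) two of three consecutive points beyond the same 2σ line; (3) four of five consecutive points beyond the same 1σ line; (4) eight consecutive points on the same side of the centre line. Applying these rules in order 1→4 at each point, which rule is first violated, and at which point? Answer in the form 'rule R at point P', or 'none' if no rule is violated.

none

Zone of each point (C = within 1σ̂, B = 1σ̂–2σ̂, A = 2σ̂–3σ̂, * = beyond 3σ̂; sign = side of CL): 1:-C, 2:-C, 3:-C, 4:-C, 5:+B, 6:+C, 7:+B, 8:-C, 9:-B, 10:+C, 11:+C, 12:+B, 13:-B, 14:-C, 15:-C
No rule fires across all 15 points.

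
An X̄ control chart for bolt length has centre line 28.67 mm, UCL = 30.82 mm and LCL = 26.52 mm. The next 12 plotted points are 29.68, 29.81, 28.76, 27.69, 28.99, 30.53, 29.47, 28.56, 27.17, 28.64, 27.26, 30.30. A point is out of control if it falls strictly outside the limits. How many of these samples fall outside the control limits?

0

All 12 points lie within [26.52, 30.82].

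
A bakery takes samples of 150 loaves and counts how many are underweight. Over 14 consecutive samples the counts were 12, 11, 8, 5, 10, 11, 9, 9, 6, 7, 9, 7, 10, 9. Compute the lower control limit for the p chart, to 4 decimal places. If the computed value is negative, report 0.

0.0011

p̄ = Σdᵢ / (k·n) = 123 / (14 × 150) = 0.05857
LCL = p̄ − 3·√(p̄(1−p̄)/n) = 0.05857 − 3 × 0.01917 = 0.00105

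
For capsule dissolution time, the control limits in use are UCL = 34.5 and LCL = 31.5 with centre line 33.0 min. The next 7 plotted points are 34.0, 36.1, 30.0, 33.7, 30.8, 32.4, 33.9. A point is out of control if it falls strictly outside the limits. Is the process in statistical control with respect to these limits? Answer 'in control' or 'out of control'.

Compare each point to [31.5, 34.5]: sample 2 = 36.1 > UCL; sample 3 = 30.0 < LCL; sample 5 = 30.8 < LCL.

out of control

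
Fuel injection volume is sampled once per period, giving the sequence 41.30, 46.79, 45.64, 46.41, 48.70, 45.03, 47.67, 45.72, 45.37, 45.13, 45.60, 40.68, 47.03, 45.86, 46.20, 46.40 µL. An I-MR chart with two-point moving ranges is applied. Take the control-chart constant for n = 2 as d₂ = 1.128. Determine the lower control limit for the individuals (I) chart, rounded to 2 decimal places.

X̄ = (41.30 + 46.79 + 45.64 + 46.41 + 48.70 + 45.03 + 47.67 + 45.72 + 45.37 + 45.13 + 45.60 + 40.68 + 47.03 + 45.86 + 46.20 + 46.40) / 16 = 45.5956
Moving ranges: 5.49, 1.15, 0.77, 2.29, 3.67, 2.64, 1.95, 0.35, 0.24, 0.47, 4.92, 6.35, 1.17, 0.34, 0.20; M̄R̄ = 32.0000 / 15 = 2.1333
LCL = X̄ − 3·M̄R̄/d₂ = 45.5956 − 3 × 2.1333 / 1.128 = 39.9219

39.92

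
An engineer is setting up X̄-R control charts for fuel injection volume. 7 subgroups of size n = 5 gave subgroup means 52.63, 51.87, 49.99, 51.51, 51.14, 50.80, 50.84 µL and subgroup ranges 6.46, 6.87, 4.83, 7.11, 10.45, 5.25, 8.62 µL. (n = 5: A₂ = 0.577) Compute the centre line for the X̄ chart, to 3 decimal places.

X̄̄ = (52.63 + 51.87 + 49.99 + 51.51 + 51.14 + 50.80 + 50.84) / 7 = 358.7800 / 7 = 51.2543
CL = X̄̄ = 51.2543

51.254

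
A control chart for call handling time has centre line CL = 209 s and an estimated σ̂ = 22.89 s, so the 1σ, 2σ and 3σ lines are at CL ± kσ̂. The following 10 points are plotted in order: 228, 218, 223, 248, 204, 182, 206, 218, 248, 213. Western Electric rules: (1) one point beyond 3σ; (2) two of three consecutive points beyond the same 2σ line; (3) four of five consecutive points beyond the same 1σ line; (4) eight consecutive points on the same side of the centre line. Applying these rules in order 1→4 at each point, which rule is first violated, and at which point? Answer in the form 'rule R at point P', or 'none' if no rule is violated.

none

Zone of each point (C = within 1σ̂, B = 1σ̂–2σ̂, A = 2σ̂–3σ̂, * = beyond 3σ̂; sign = side of CL): 1:+C, 2:+C, 3:+C, 4:+B, 5:-C, 6:-B, 7:-C, 8:+C, 9:+B, 10:+C
No rule fires across all 10 points.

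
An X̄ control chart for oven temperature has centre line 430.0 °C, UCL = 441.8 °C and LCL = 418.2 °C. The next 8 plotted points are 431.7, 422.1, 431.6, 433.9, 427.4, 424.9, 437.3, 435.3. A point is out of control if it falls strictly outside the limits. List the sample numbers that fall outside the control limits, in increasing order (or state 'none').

none

All 8 points lie within [418.2, 441.8].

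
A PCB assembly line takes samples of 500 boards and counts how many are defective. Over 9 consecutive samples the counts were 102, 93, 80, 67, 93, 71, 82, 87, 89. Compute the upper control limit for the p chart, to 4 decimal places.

p̄ = Σdᵢ / (k·n) = 764 / (9 × 500) = 0.16978
UCL = p̄ + 3·√(p̄(1−p̄)/n) = 0.16978 + 3 × √(0.16978×0.83022/500) = 0.16978 + 3 × 0.01679 = 0.22015

0.2201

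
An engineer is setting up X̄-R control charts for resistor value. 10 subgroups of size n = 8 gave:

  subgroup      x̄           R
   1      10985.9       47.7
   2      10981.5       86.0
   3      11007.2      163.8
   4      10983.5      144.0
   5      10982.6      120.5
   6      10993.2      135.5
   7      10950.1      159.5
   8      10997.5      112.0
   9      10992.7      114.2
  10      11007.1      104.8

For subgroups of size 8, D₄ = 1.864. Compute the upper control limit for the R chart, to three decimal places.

221.443

R̄ = (47.7 + 86.0 + 163.8 + 144.0 + 120.5 + 135.5 + 159.5 + 112.0 + 114.2 + 104.8) / 10 = 1188.0000 / 10 = 118.8000
UCL_R = D₄·R̄ = 1.864 × 118.8000 = 221.4432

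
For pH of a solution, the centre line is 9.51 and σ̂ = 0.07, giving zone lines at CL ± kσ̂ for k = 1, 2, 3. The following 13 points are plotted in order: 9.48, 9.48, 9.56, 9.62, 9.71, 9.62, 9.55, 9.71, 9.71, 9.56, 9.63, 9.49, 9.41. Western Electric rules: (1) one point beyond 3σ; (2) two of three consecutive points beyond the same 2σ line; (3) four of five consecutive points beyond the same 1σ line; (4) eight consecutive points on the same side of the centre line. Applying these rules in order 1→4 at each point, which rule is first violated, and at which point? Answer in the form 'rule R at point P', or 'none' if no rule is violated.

rule 3 at point 8

Zone of each point (C = within 1σ̂, B = 1σ̂–2σ̂, A = 2σ̂–3σ̂, * = beyond 3σ̂; sign = side of CL): 1:-C, 2:-C, 3:+C, 4:+B, 5:+A, 6:+B, 7:+C, 8:+A, 9:+A, 10:+C, 11:+B, 12:-C, 13:-B
Rule 3 (four of five consecutive points beyond the same 1σ limit) is satisfied at point 8.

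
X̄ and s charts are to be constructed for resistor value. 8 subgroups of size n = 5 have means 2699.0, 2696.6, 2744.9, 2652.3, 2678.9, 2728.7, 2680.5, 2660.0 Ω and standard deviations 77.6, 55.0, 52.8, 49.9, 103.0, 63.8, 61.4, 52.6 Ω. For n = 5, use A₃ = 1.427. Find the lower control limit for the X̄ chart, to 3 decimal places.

X̄̄ = (2699.0 + 2696.6 + 2744.9 + 2652.3 + 2678.9 + 2728.7 + 2680.5 + 2660.0) / 8 = 2692.6125
s̄ = (77.6 + 55.0 + 52.8 + 49.9 + 103.0 + 63.8 + 61.4 + 52.6) / 8 = 64.5125
LCL = X̄̄ − A₃·s̄ = 2692.6125 − 1.427 × 64.5125 = 2600.5532

2600.553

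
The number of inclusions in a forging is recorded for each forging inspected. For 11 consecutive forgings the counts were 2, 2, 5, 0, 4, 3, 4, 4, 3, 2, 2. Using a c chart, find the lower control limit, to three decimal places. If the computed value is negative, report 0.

c̄ = (2 + 2 + 5 + 0 + 4 + 3 + 4 + 4 + 3 + 2 + 2) / 11 = 31 / 11 = 2.8182
LCL = c̄ − 3√c̄ = 2.8182 − 3 × 1.6787 = -2.2181 → 0 (cannot be negative)

0.000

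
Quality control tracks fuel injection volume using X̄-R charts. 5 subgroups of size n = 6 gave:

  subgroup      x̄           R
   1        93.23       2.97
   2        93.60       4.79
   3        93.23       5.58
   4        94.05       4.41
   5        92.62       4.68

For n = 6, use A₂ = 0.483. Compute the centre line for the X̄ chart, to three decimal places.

93.346

X̄̄ = (93.23 + 93.60 + 93.23 + 94.05 + 92.62) / 5 = 466.7300 / 5 = 93.3460
CL = X̄̄ = 93.3460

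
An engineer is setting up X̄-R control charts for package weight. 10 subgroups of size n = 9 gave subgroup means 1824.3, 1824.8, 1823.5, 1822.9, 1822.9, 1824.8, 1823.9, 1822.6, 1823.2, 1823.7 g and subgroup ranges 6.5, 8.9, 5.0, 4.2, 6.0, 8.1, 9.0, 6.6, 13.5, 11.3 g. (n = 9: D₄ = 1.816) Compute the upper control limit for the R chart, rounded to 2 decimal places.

14.36

R̄ = (6.5 + 8.9 + 5.0 + 4.2 + 6.0 + 8.1 + 9.0 + 6.6 + 13.5 + 11.3) / 10 = 79.1000 / 10 = 7.9100
UCL_R = D₄·R̄ = 1.816 × 7.9100 = 14.3646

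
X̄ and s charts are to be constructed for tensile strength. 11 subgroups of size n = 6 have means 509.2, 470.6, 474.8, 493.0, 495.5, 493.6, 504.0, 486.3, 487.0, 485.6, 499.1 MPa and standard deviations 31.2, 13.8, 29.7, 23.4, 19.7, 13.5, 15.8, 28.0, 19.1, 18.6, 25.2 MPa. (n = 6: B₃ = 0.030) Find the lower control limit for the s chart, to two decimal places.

0.65

s̄ = (31.2 + 13.8 + 29.7 + 23.4 + 19.7 + 13.5 + 15.8 + 28.0 + 19.1 + 18.6 + 25.2) / 11 = 21.6364
LCL_s = B₃·s̄ = 0.030 × 21.6364 = 0.6491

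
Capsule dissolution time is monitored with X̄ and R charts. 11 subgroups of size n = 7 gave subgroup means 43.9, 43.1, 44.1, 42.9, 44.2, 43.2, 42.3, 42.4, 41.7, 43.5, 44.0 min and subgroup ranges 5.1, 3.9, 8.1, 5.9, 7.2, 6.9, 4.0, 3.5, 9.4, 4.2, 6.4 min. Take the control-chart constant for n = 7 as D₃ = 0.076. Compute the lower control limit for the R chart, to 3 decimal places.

R̄ = (5.1 + 3.9 + 8.1 + 5.9 + 7.2 + 6.9 + 4.0 + 3.5 + 9.4 + 4.2 + 6.4) / 11 = 64.6000 / 11 = 5.8727
LCL_R = D₃·R̄ = 0.076 × 5.8727 = 0.4463

0.446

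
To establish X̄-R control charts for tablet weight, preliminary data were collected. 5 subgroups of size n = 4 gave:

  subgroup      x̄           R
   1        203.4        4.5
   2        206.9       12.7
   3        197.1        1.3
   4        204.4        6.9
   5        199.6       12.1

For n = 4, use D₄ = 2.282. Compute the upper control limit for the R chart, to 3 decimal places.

17.115

R̄ = (4.5 + 12.7 + 1.3 + 6.9 + 12.1) / 5 = 37.5000 / 5 = 7.5000
UCL_R = D₄·R̄ = 2.282 × 7.5000 = 17.1150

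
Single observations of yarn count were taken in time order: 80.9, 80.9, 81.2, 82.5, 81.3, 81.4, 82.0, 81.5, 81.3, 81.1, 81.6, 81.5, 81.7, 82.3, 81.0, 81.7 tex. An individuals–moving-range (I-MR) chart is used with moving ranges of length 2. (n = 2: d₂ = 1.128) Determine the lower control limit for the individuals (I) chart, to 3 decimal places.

X̄ = (80.9 + 80.9 + 81.2 + 82.5 + 81.3 + 81.4 + 82.0 + 81.5 + 81.3 + 81.1 + 81.6 + 81.5 + 81.7 + 82.3 + 81.0 + 81.7) / 16 = 81.4938
Moving ranges: 0.0, 0.3, 1.3, 1.2, 0.1, 0.6, 0.5, 0.2, 0.2, 0.5, 0.1, 0.2, 0.6, 1.3, 0.7; M̄R̄ = 7.8000 / 15 = 0.5200
LCL = X̄ − 3·M̄R̄/d₂ = 81.4938 − 3 × 0.5200 / 1.128 = 80.1108

80.111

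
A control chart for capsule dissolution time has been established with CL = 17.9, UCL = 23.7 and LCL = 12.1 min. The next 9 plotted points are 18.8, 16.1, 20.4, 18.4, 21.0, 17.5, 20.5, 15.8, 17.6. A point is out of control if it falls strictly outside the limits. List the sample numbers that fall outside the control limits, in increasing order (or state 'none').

none

All 9 points lie within [12.1, 23.7].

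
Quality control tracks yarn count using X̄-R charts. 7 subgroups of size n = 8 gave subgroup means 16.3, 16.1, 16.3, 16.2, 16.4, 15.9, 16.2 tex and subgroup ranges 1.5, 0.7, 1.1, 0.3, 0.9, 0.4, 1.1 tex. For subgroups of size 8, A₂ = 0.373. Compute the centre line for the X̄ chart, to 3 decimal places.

16.200

X̄̄ = (16.3 + 16.1 + 16.3 + 16.2 + 16.4 + 15.9 + 16.2) / 7 = 113.4000 / 7 = 16.2000
CL = X̄̄ = 16.2000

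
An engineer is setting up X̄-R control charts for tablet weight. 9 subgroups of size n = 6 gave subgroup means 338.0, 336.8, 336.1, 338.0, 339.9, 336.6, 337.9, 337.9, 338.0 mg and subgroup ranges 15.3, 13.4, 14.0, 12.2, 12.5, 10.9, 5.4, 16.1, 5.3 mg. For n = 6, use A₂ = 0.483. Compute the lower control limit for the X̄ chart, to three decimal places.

332.049

X̄̄ = (338.0 + 336.8 + 336.1 + 338.0 + 339.9 + 336.6 + 337.9 + 337.9 + 338.0) / 9 = 3039.2000 / 9 = 337.6889
R̄ = (15.3 + 13.4 + 14.0 + 12.2 + 12.5 + 10.9 + 5.4 + 16.1 + 5.3) / 9 = 105.1000 / 9 = 11.6778
LCL = X̄̄ − A₂·R̄ = 337.6889 − 0.483 × 11.6778 = 332.0485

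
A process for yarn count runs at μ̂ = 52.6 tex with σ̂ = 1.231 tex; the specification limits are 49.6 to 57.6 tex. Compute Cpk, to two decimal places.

Cpu = (USL − μ̂) / (3σ̂) = (57.6 − 52.6) / (3 × 1.231) = 1.3539; Cpl = (μ̂ − LSL) / (3σ̂) = (52.6 − 49.6) / (3 × 1.231) = 0.8123; Cpk = min(Cpu, Cpl) = 0.8123

0.81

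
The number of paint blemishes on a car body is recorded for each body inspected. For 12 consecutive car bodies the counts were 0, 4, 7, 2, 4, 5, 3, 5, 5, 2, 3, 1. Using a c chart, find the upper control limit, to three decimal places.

8.962

c̄ = (0 + 4 + 7 + 2 + 4 + 5 + 3 + 5 + 5 + 2 + 3 + 1) / 12 = 41 / 12 = 3.4167
UCL = c̄ + 3√c̄ = 3.4167 + 3 × √3.4167 = 3.4167 + 3 × 1.8484 = 8.9619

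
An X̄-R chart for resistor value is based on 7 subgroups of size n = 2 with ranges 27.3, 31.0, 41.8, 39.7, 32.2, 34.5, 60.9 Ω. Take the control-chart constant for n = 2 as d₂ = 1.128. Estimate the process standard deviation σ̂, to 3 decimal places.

33.865

R̄ = (27.3 + 31.0 + 41.8 + 39.7 + 32.2 + 34.5 + 60.9) / 7 = 38.2000
σ̂ = R̄ / d₂ = 38.2000 / 1.128 = 33.8652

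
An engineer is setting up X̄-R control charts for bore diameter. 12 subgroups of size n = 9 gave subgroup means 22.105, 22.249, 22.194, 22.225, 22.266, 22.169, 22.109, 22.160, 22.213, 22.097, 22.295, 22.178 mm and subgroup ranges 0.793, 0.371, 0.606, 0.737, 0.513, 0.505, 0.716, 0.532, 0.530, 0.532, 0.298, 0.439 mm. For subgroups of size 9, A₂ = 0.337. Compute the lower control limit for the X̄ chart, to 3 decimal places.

22.004

X̄̄ = (22.105 + 22.249 + 22.194 + 22.225 + 22.266 + 22.169 + 22.109 + 22.160 + 22.213 + 22.097 + 22.295 + 22.178) / 12 = 266.2600 / 12 = 22.1883
R̄ = (0.793 + 0.371 + 0.606 + 0.737 + 0.513 + 0.505 + 0.716 + 0.532 + 0.530 + 0.532 + 0.298 + 0.439) / 12 = 6.5720 / 12 = 0.5477
LCL = X̄̄ − A₂·R̄ = 22.1883 − 0.337 × 0.5477 = 22.0038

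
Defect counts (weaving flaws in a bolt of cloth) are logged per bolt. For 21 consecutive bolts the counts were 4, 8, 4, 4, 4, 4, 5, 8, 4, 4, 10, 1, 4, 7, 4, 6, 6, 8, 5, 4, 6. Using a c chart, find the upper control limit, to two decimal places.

c̄ = (4 + 8 + 4 + 4 + 4 + 4 + 5 + 8 + 4 + 4 + 10 + 1 + 4 + 7 + 4 + 6 + 6 + 8 + 5 + 4 + 6) / 21 = 110 / 21 = 5.2381
UCL = c̄ + 3√c̄ = 5.2381 + 3 × √5.2381 = 5.2381 + 3 × 2.2887 = 12.1042

12.10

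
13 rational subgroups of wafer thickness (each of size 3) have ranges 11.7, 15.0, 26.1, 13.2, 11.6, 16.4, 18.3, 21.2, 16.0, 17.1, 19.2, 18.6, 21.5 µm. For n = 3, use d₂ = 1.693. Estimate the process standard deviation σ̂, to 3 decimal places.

R̄ = (11.7 + 15.0 + 26.1 + 13.2 + 11.6 + 16.4 + 18.3 + 21.2 + 16.0 + 17.1 + 19.2 + 18.6 + 21.5) / 13 = 17.3769
σ̂ = R̄ / d₂ = 17.3769 / 1.693 = 10.2640

10.264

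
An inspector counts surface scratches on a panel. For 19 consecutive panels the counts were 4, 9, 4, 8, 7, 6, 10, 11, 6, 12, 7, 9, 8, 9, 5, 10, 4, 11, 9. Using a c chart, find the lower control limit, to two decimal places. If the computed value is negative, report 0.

0.00

c̄ = (4 + 9 + 4 + 8 + 7 + 6 + 10 + 11 + 6 + 12 + 7 + 9 + 8 + 9 + 5 + 10 + 4 + 11 + 9) / 19 = 149 / 19 = 7.8421
LCL = c̄ − 3√c̄ = 7.8421 − 3 × 2.8004 = -0.5590 → 0 (cannot be negative)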